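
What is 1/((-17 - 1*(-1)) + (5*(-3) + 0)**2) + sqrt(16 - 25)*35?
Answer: 1/209 + 105*I ≈ 0.0047847 + 105.0*I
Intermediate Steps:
1/((-17 - 1*(-1)) + (5*(-3) + 0)**2) + sqrt(16 - 25)*35 = 1/((-17 + 1) + (-15 + 0)**2) + sqrt(-9)*35 = 1/(-16 + (-15)**2) + (3*I)*35 = 1/(-16 + 225) + 105*I = 1/209 + 105*I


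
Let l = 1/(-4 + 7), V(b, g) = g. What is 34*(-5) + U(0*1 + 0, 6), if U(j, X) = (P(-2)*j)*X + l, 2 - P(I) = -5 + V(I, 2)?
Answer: -509/3 ≈ -169.67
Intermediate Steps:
P(I) = 5 (P(I) = 2 - (-5 + 2) = 2 - 1*(-3) = 2 + 3 = 5)
l = ⅓ (l = 1/3 = ⅓ ≈ 0.33333)
U(j, X) = ⅓ + 5*X*j (U(j, X) = (5*j)*X + ⅓ = 5*X*j + ⅓ = ⅓ + 5*X*j)
34*(-5) + U(0*1 + 0, 6) = 34*(-5) + (⅓ + 5*6*(0*1 + 0)) = -170 + (⅓ + 5*6*(0 + 0)) = -170 + (⅓ + 5*6*0) = -170 + (⅓ + 0) = -170 + ⅓ = -509/3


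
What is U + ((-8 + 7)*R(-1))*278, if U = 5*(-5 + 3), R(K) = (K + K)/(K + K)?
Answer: -288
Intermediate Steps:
R(K) = 1 (R(K) = (2*K)/((2*K)) = (2*K)*(1/(2*K)) = 1)
U = -10 (U = 5*(-2) = -10)
U + ((-8 + 7)*R(-1))*278 = -10 + ((-8 + 7)*1)*278 = -10 - 1*1*278 = -10 - 1*278 = -10 - 278 = -288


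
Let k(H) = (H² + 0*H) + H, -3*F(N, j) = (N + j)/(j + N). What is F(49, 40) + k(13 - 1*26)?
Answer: 467/3 ≈ 155.67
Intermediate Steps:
F(N, j) = -⅓ (F(N, j) = -(N + j)/(3*(j + N)) = -(N + j)/(3*(N + j)) = -⅓*1 = -⅓)
k(H) = H + H² (k(H) = (H² + 0) + H = H² + H = H + H²)
F(49, 40) + k(13 - 1*26) = -⅓ + (13 - 1*26)*(1 + (13 - 1*26)) = -⅓ + (13 - 26)*(1 + (13 - 26)) = -⅓ - 13*(1 - 13) = -⅓ - 13*(-12) = -⅓ + 156 = 467/3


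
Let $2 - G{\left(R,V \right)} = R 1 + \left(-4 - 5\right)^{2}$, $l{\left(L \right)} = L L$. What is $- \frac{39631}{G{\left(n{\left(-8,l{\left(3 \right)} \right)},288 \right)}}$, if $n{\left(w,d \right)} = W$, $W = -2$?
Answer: $\frac{39631}{77} \approx 514.69$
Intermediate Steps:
$l{\left(L \right)} = L^{2}$
$n{\left(w,d \right)} = -2$
$G{\left(R,V \right)} = -79 - R$ ($G{\left(R,V \right)} = 2 - \left(R 1 + \left(-4 - 5\right)^{2}\right) = 2 - \left(R + \left(-9\right)^{2}\right) = 2 - \left(R + 81\right) = 2 - \left(81 + R\right) = -79 - R$)
$- \frac{39631}{G{\left(n{\left(-8,l{\left(3 \right)} \right)},288 \right)}} = - \frac{39631}{-79 - -2} = - \frac{39631}{-79 + 2} = - \frac{39631}{-77} = \left(-39631\right) \left(- \frac{1}{77}\right) = \frac{39631}{77}$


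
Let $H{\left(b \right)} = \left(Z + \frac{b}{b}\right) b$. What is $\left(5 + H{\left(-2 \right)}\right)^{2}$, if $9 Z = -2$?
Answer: $\frac{961}{81} \approx 11.864$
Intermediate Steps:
$Z = - \frac{2}{9}$ ($Z = \frac{1}{9} \left(-2\right) = - \frac{2}{9} \approx -0.22222$)
$H{\left(b \right)} = \frac{7 b}{9}$ ($H{\left(b \right)} = \left(- \frac{2}{9} + \frac{b}{b}\right) b = \left(- \frac{2}{9} + 1\right) b = \frac{7 b}{9}$)
$\left(5 + H{\left(-2 \right)}\right)^{2} = \left(5 + \frac{7}{9} \left(-2\right)\right)^{2} = \left(5 - \frac{14}{9}\right)^{2} = \left(\frac{31}{9}\right)^{2} = \frac{961}{81}$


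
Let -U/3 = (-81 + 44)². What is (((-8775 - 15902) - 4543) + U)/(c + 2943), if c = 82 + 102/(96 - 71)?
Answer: -833175/75727 ≈ -11.002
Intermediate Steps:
U = -4107 (U = -3*(-81 + 44)² = -3*(-37)² = -3*1369 = -4107)
c = 2152/25 (c = 82 + 102/25 = 2152/25 ≈ 86.080)
(((-8775 - 15902) - 4543) + U)/(c + 2943) = (((-8775 - 15902) - 4543) - 4107)/(2152/25 + 2943) = ((-24677 - 4543) - 4107)/(75727/25) = (-29220 - 4107)*(25/75727) = -33327*25/75727 = -833175/75727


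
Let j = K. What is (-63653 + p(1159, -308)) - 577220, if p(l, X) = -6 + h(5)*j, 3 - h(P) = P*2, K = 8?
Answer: -640935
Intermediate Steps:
h(P) = 3 - 2*P (h(P) = 3 - P*2 = 3 - 2*P)
j = 8
p(l, X) = -62 (p(l, X) = -6 + (3 - 2*5)*8 = -6 + (3 - 10)*8 = -6 - 7*8 = -6 - 56 = -62)
(-63653 + p(1159, -308)) - 577220 = (-63653 - 62) - 577220 = -63715 - 577220 = -640935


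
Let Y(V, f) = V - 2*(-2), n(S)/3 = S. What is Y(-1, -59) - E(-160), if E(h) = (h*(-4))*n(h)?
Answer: 307203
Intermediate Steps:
n(S) = 3*S
Y(V, f) = 4 + V (Y(V, f) = V + 4 = 4 + V)
E(h) = -12*h² (E(h) = (h*(-4))*(3*h) = (-4*h)*(3*h) = -12*h²)
Y(-1, -59) - E(-160) = (4 - 1) - (-12)*(-160)² = 3 - (-12)*25600 = 3 - 1*(-307200) = 3 + 307200 = 307203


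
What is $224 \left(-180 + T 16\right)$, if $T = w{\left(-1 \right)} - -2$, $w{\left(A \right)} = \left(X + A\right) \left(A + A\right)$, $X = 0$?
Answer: $-25984$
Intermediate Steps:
$w{\left(A \right)} = 2 A^{2}$ ($w{\left(A \right)} = \left(0 + A\right) \left(A + A\right) = A 2 A = 2 A^{2}$)
$T = 4$ ($T = 2 \left(-1\right)^{2} - -2 = 2 \cdot 1 + 2 = 2 + 2 = 4$)
$224 \left(-180 + T 16\right) = 224 \left(-180 + 4 \cdot 16\right) = 224 \left(-180 + 64\right) = 224 \left(-116\right) = -25984$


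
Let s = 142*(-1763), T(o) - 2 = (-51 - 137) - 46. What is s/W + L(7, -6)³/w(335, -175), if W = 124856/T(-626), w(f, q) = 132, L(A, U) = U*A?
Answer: -16497244/171677 ≈ -96.095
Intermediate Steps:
T(o) = -232 (T(o) = 2 + ((-51 - 137) - 46) = 2 + (-188 - 46) = 2 - 234 = -232)
L(A, U) = A*U
s = -250346
W = -15607/29 (W = 124856/(-232) = 124856*(-1/232) = -15607/29 ≈ -538.17)
s/W + L(7, -6)³/w(335, -175) = -250346/(-15607/29) + (7*(-6))³/132 = -250346*(-29/15607) + (-42)³*(1/132) = 7260034/15607 - 74088*1/132 = 7260034/15607 - 6174/11 = -16497244/171677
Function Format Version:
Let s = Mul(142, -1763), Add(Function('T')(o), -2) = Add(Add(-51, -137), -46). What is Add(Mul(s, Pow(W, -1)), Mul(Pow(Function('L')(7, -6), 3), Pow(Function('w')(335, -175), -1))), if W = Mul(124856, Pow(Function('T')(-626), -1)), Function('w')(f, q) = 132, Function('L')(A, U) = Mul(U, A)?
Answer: Rational(-16497244, 171677) ≈ -96.095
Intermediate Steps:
Function('T')(o) = -232 (Function('T')(o) = Add(2, Add(Add(-51, -137), -46)) = Add(2, Add(-188, -46)) = Add(2, -234) = -232)
Function('L')(A, U) = Mul(A, U)
s = -250346
W = Rational(-15607, 29) (W = Mul(124856, Pow(-232, -1)) = Mul(124856, Rational(-1, 232)) = Rational(-15607, 29) ≈ -538.17)
Add(Mul(s, Pow(W, -1)), Mul(Pow(Function('L')(7, -6), 3), Pow(Function('w')(335, -175), -1))) = Add(Mul(-250346, Pow(Rational(-15607, 29), -1)), Mul(Pow(Mul(7, -6), 3), Pow(132, -1))) = Add(Mul(-250346, Rational(-29, 15607)), Mul(Pow(-42, 3), Rational(1, 132))) = Add(Rational(7260034, 15607), Mul(-74088, Rational(1, 132))) = Add(Rational(7260034, 15607), Rational(-6174, 11)) = Rational(-16497244, 171677)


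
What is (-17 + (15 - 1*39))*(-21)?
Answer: 861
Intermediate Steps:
(-17 + (15 - 1*39))*(-21) = (-17 + (15 - 39))*(-21) = (-17 - 24)*(-21) = -41*(-21) = 861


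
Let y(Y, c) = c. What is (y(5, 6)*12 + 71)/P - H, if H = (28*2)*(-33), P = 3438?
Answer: 6353567/3438 ≈ 1848.0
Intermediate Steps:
H = -1848 (H = 56*(-33) = -1848)
(y(5, 6)*12 + 71)/P - H = (6*12 + 71)/3438 - 1*(-1848) = (72 + 71)*(1/3438) + 1848 = 143*(1/3438) + 1848 = 143/3438 + 1848 = 6353567/3438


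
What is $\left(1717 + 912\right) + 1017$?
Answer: $3646$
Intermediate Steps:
$\left(1717 + 912\right) + 1017 = 2629 + 1017 = 3646$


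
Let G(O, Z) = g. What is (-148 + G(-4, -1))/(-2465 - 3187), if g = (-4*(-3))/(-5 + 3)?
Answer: 77/2826 ≈ 0.027247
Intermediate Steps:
g = -6 (g = 12/(-2) = 12*(-1/2) = -6)
G(O, Z) = -6
(-148 + G(-4, -1))/(-2465 - 3187) = (-148 - 6)/(-2465 - 3187) = -154/(-5652) = -154*(-1/5652) = 77/2826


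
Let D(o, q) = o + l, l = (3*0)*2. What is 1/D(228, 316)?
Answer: 1/228 ≈ 0.0043860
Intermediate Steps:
l = 0 (l = 0*2 = 0)
D(o, q) = o (D(o, q) = o + 0 = o)
1/D(228, 316) = 1/228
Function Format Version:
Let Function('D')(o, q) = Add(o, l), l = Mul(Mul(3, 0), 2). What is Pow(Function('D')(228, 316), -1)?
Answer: Rational(1, 228) ≈ 0.0043860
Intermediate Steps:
l = 0 (l = Mul(0, 2) = 0)
Function('D')(o, q) = o (Function('D')(o, q) = Add(o, 0) = o)
Pow(Function('D')(228, 316), -1) = Pow(228, -1) = Rational(1, 228)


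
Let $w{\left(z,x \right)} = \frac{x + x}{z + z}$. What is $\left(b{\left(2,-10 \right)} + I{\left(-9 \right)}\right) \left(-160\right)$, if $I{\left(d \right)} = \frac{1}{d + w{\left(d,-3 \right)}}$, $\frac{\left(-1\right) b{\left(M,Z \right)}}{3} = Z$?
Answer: $- \frac{62160}{13} \approx -4781.5$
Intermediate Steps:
$w{\left(z,x \right)} = \frac{x}{z}$ ($w{\left(z,x \right)} = \frac{2 x}{2 z} = 2 x \frac{1}{2 z} = \frac{x}{z}$)
$b{\left(M,Z \right)} = - 3 Z$
$I{\left(d \right)} = \frac{1}{d - \frac{3}{d}}$
$\left(b{\left(2,-10 \right)} + I{\left(-9 \right)}\right) \left(-160\right) = \left(\left(-3\right) \left(-10\right) - \frac{9}{-3 + \left(-9\right)^{2}}\right) \left(-160\right) = \left(30 - \frac{9}{-3 + 81}\right) \left(-160\right) = \left(30 - \frac{9}{78}\right) \left(-160\right) = \left(30 - \frac{3}{26}\right) \left(-160\right) = \frac{777}{26} \left(-160\right) = - \frac{62160}{13}$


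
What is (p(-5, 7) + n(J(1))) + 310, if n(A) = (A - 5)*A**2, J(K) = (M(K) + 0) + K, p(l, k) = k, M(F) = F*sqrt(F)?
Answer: 305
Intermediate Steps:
M(F) = F**(3/2)
J(K) = K + K**(3/2) (J(K) = (K**(3/2) + 0) + K = K**(3/2) + K = K + K**(3/2))
n(A) = A**2*(-5 + A) (n(A) = (-5 + A)*A**2 = A**2*(-5 + A))
(p(-5, 7) + n(J(1))) + 310 = (7 + (1 + 1**(3/2))**2*(-5 + (1 + 1**(3/2)))) + 310 = (7 + (1 + 1)**2*(-5 + (1 + 1))) + 310 = (7 + 2**2*(-5 + 2)) + 310 = (7 + 4*(-3)) + 310 = (7 - 12) + 310 = -5 + 310 = 305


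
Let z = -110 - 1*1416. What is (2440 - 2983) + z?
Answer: -2069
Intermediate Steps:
z = -1526 (z = -110 - 1416 = -1526)
(2440 - 2983) + z = (2440 - 2983) - 1526 = -543 - 1526 = -2069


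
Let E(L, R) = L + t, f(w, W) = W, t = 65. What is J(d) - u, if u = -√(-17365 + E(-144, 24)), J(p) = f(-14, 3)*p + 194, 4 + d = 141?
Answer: 605 + 14*I*√89 ≈ 605.0 + 132.08*I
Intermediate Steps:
d = 137 (d = -4 + 141 = 137)
E(L, R) = 65 + L (E(L, R) = L + 65 = 65 + L)
J(p) = 194 + 3*p (J(p) = 3*p + 194 = 194 + 3*p)
u = -14*I*√89 (u = -√(-17365 + (65 - 144)) = -√(-17365 - 79) = -√(-17444) = -14*I*√89 ≈ -132.08*I)
J(d) - u = (194 + 3*137) - (-14)*I*√89 = (194 + 411) + 14*I*√89 = 605 + 14*I*√89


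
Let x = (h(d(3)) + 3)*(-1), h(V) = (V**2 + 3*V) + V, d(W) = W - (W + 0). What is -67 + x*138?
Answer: -481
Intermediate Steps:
d(W) = 0 (d(W) = W - W = 0)
h(V) = V**2 + 4*V
x = -3 (x = (0*(4 + 0) + 3)*(-1) = (0*4 + 3)*(-1) = (0 + 3)*(-1) = 3*(-1) = -3)
-67 + x*138 = -67 - 3*138 = -67 - 414 = -481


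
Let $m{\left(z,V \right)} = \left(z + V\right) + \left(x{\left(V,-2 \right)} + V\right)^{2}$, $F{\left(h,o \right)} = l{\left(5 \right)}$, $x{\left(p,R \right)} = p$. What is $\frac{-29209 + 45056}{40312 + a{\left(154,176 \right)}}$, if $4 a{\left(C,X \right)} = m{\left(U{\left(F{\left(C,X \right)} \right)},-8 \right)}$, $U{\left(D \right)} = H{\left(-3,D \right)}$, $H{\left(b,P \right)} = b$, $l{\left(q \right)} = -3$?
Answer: $\frac{63388}{161493} \approx 0.39251$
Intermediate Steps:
$F{\left(h,o \right)} = -3$
$U{\left(D \right)} = -3$
$m{\left(z,V \right)} = V + z + 4 V^{2}$ ($m{\left(z,V \right)} = \left(z + V\right) + \left(V + V\right)^{2} = \left(V + z\right) + \left(2 V\right)^{2} = \left(V + z\right) + 4 V^{2} = V + z + 4 V^{2}$)
$a{\left(C,X \right)} = \frac{245}{4}$ ($a{\left(C,X \right)} = \frac{-8 - 3 + 4 \left(-8\right)^{2}}{4} = \frac{-8 - 3 + 4 \cdot 64}{4} = \frac{-8 - 3 + 256}{4} = \frac{1}{4} \cdot 245 = \frac{245}{4}$)
$\frac{-29209 + 45056}{40312 + a{\left(154,176 \right)}} = \frac{-29209 + 45056}{40312 + \frac{245}{4}} = \frac{15847}{\frac{161493}{4}} = 15847 \cdot \frac{4}{161493} = \frac{63388}{161493}$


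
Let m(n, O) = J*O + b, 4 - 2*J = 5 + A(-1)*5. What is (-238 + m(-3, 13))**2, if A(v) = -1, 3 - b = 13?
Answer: 49284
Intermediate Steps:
b = -10 (b = 3 - 1*13 = 3 - 13 = -10)
J = 2 (J = 2 - (5 - 1*5)/2 = 2 - (5 - 5)/2 = 2 - 1/2*0 = 2 + 0 = 2)
m(n, O) = -10 + 2*O (m(n, O) = 2*O - 10 = -10 + 2*O)
(-238 + m(-3, 13))**2 = (-238 + (-10 + 2*13))**2 = (-238 + (-10 + 26))**2 = (-238 + 16)**2 = (-222)**2 = 49284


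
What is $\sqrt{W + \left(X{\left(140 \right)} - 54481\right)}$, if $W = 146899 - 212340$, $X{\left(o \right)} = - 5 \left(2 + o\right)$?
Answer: $2 i \sqrt{30158} \approx 347.32 i$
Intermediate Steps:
$X{\left(o \right)} = -10 - 5 o$
$W = -65441$
$\sqrt{W + \left(X{\left(140 \right)} - 54481\right)} = \sqrt{-65441 - 55191} = \sqrt{-120632} = 2 i \sqrt{30158}$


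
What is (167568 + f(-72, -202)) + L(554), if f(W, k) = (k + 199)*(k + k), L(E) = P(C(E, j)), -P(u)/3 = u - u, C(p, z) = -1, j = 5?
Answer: 168780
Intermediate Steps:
P(u) = 0 (P(u) = -3*(u - u) = -3*0 = 0)
L(E) = 0
f(W, k) = 2*k*(199 + k) (f(W, k) = (199 + k)*(2*k) = 2*k*(199 + k))
(167568 + f(-72, -202)) + L(554) = (167568 + 2*(-202)*(199 - 202)) + 0 = (167568 + 2*(-202)*(-3)) + 0 = (167568 + 1212) + 0 = 168780 + 0 = 168780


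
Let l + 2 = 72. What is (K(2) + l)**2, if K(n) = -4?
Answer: 4356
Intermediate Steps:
l = 70 (l = -2 + 72 = 70)
(K(2) + l)**2 = (-4 + 70)**2 = 66**2 = 4356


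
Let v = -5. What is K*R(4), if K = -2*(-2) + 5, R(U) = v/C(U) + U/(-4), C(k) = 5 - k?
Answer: -54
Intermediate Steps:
R(U) = -5/(5 - U) - U/4 (R(U) = -5/(5 - U) + U/(-4) = -5/(5 - U) + U*(-¼) = -5/(5 - U) - U/4)
K = 9 (K = 4 + 5 = 9)
K*R(4) = 9*((20 - 1*4*(-5 + 4))/(4*(-5 + 4))) = 9*((¼)*(20 - 1*4*(-1))/(-1)) = 9*((¼)*(-1)*(20 + 4)) = 9*((¼)*(-1)*24) = 9*(-6) = -54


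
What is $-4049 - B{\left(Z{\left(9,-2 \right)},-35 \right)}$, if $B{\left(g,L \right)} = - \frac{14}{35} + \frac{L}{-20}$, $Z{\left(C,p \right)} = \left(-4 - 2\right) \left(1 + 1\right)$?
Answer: $- \frac{81007}{20} \approx -4050.4$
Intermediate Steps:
$Z{\left(C,p \right)} = -12$ ($Z{\left(C,p \right)} = \left(-6\right) 2 = -12$)
$B{\left(g,L \right)} = - \frac{2}{5} - \frac{L}{20}$ ($B{\left(g,L \right)} = \left(-14\right) \frac{1}{35} + L \left(- \frac{1}{20}\right) = - \frac{2}{5} - \frac{L}{20}$)
$-4049 - B{\left(Z{\left(9,-2 \right)},-35 \right)} = -4049 - \left(- \frac{2}{5} - - \frac{7}{4}\right) = -4049 - \left(- \frac{2}{5} + \frac{7}{4}\right) = -4049 - \frac{27}{20} = - \frac{81007}{20}$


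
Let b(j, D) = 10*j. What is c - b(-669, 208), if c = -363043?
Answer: -356353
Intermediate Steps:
c - b(-669, 208) = -363043 - 10*(-669) = -363043 - 1*(-6690) = -363043 + 6690 = -356353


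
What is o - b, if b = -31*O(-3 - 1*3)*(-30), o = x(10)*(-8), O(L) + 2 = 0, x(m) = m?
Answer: 1780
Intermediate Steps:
O(L) = -2 (O(L) = -2 + 0 = -2)
o = -80 (o = 10*(-8) = -80)
b = -1860 (b = -31*(-2)*(-30) = 62*(-30) = -1860)
o - b = -80 - 1*(-1860) = -80 + 1860 = 1780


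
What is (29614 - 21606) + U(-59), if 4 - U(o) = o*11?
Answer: 8661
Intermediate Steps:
U(o) = 4 - 11*o (U(o) = 4 - o*11 = 4 - 11*o)
(29614 - 21606) + U(-59) = (29614 - 21606) + (4 - 11*(-59)) = 8008 + (4 + 649) = 8008 + 653 = 8661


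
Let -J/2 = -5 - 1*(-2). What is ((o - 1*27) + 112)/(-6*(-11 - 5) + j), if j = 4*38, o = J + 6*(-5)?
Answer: 61/248 ≈ 0.24597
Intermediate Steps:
J = 6 (J = -2*(-5 - 1*(-2)) = -2*(-5 + 2) = -2*(-3) = 6)
o = -24 (o = 6 + 6*(-5) = 6 - 30 = -24)
j = 152
((o - 1*27) + 112)/(-6*(-11 - 5) + j) = ((-24 - 1*27) + 112)/(-6*(-11 - 5) + 152) = ((-24 - 27) + 112)/(-6*(-16) + 152) = (-51 + 112)/(96 + 152) = 61/248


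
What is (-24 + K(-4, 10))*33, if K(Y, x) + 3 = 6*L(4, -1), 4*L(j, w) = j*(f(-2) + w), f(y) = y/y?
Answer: -891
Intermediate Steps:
f(y) = 1
L(j, w) = j*(1 + w)/4 (L(j, w) = (j*(1 + w))/4 = j*(1 + w)/4)
K(Y, x) = -3 (K(Y, x) = -3 + 6*((¼)*4*(1 - 1)) = -3 + 6*((¼)*4*0) = -3 + 6*0 = -3 + 0 = -3)
(-24 + K(-4, 10))*33 = (-24 - 3)*33 = -27*33 = -891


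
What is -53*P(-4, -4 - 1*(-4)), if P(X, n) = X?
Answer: 212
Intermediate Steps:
-53*P(-4, -4 - 1*(-4)) = -53*(-4) = 212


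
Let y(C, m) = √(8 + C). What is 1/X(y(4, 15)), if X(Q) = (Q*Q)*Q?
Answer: √3/72 ≈ 0.024056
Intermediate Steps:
X(Q) = Q³ (X(Q) = Q²*Q = Q³)
1/X(y(4, 15)) = 1/((√(8 + 4))³) = 1/((√12)³) = 1/((2*√3)³) = 1/(24*√3) = √3/72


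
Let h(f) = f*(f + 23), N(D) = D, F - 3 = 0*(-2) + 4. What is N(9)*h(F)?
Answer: 1890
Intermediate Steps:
F = 7 (F = 3 + (0*(-2) + 4) = 3 + (0 + 4) = 3 + 4 = 7)
h(f) = f*(23 + f)
N(9)*h(F) = 9*(7*(23 + 7)) = 9*(7*30) = 9*210 = 1890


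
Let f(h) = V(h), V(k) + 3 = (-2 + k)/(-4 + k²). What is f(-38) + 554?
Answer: 19835/36 ≈ 550.97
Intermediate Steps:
V(k) = -3 + (-2 + k)/(-4 + k²)
f(h) = (-5 - 3*h)/(2 + h)
f(-38) + 554 = (-5 - 3*(-38))/(2 - 38) + 554 = (-5 + 114)/(-36) + 554 = -1/36*109 + 554 = -109/36 + 554 = 19835/36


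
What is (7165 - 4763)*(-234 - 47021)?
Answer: -113506510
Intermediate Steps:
(7165 - 4763)*(-234 - 47021) = 2402*(-47255) = -113506510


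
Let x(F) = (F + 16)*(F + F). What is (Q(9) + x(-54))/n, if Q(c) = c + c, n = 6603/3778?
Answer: 5190972/2201 ≈ 2358.5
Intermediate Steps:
x(F) = 2*F*(16 + F) (x(F) = (16 + F)*(2*F) = 2*F*(16 + F))
n = 6603/3778 (n = 6603*(1/3778) = 6603/3778 ≈ 1.7477)
Q(c) = 2*c
(Q(9) + x(-54))/n = (2*9 + 2*(-54)*(16 - 54))/(6603/3778) = (18 + 2*(-54)*(-38))*(3778/6603) = (18 + 4104)*(3778/6603) = 4122*(3778/6603) = 5190972/2201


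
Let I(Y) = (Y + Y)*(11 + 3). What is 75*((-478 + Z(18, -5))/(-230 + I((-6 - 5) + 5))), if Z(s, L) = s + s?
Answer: 16575/199 ≈ 83.292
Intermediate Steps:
Z(s, L) = 2*s
I(Y) = 28*Y (I(Y) = (2*Y)*14 = 28*Y)
75*((-478 + Z(18, -5))/(-230 + I((-6 - 5) + 5))) = 75*((-478 + 2*18)/(-230 + 28*((-6 - 5) + 5))) = 75*((-478 + 36)/(-230 + 28*(-11 + 5))) = 75*(-442/(-230 + 28*(-6))) = 75*(-442/(-230 - 168)) = 75*(-442/(-398)) = 75*(-442*(-1/398)) = 75*(221/199) = 16575/199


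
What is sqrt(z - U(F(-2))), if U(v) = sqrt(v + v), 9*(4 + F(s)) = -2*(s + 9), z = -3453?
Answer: sqrt(-31077 - 30*I)/3 ≈ 0.028363 - 58.762*I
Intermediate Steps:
F(s) = -6 - 2*s/9 (F(s) = -4 + (-2*(s + 9))/9 = -4 + (-2*(9 + s))/9 = -4 + (-18 - 2*s)/9 = -4 + (-2 - 2*s/9) = -6 - 2*s/9)
U(v) = sqrt(2)*sqrt(v) (U(v) = sqrt(2*v) = sqrt(2)*sqrt(v))
sqrt(z - U(F(-2))) = sqrt(-3453 - sqrt(2)*sqrt(-6 - 2/9*(-2))) = sqrt(-3453 - sqrt(2)*sqrt(-6 + 4/9)) = sqrt(-3453 - sqrt(2)*sqrt(-50/9)) = sqrt(-3453 - sqrt(2)*5*I*sqrt(2)/3) = sqrt(-3453 - 10*I/3)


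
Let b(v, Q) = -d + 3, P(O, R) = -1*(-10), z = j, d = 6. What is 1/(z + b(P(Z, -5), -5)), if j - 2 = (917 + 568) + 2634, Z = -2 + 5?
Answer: 1/4118 ≈ 0.00024284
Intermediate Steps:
Z = 3
j = 4121 (j = 2 + ((917 + 568) + 2634) = 2 + (1485 + 2634) = 2 + 4119 = 4121)
z = 4121
P(O, R) = 10
b(v, Q) = -3 (b(v, Q) = -1*6 + 3 = -6 + 3 = -3)
1/(z + b(P(Z, -5), -5)) = 1/(4121 - 3) = 1/4118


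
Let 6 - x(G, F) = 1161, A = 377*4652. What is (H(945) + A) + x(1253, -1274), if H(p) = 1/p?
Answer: 1656253306/945 ≈ 1.7526e+6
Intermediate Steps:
A = 1753804
x(G, F) = -1155 (x(G, F) = 6 - 1*1161 = 6 - 1161 = -1155)
(H(945) + A) + x(1253, -1274) = (1/945 + 1753804) - 1155 = 1657344781/945 - 1155 = 1656253306/945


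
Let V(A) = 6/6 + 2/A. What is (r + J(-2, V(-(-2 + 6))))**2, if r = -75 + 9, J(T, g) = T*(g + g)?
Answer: 4624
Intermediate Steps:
V(A) = 1 + 2/A (V(A) = 6*(1/6) + 2/A = 1 + 2/A)
J(T, g) = 2*T*g (J(T, g) = T*(2*g) = 2*T*g)
r = -66
(r + J(-2, V(-(-2 + 6))))**2 = (-66 + 2*(-2)*((2 - (-2 + 6))/((-(-2 + 6)))))**2 = (-66 + 2*(-2)*((2 - 1*4)/((-1*4))))**2 = (-66 + 2*(-2)*((2 - 4)/(-4)))**2 = (-66 + 2*(-2)*(-1/4*(-2)))**2 = (-66 + 2*(-2)*(1/2))**2 = (-66 - 2)**2 = (-68)**2 = 4624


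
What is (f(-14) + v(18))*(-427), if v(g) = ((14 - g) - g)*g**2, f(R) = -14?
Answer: 3049634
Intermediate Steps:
v(g) = g**2*(14 - 2*g) (v(g) = (14 - 2*g)*g**2 = g**2*(14 - 2*g))
(f(-14) + v(18))*(-427) = (-14 + 2*18**2*(7 - 1*18))*(-427) = (-14 + 2*324*(7 - 18))*(-427) = (-14 + 2*324*(-11))*(-427) = (-14 - 7128)*(-427) = -7142*(-427) = 3049634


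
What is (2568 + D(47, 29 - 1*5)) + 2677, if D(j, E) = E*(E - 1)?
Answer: 5797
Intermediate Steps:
D(j, E) = E*(-1 + E)
(2568 + D(47, 29 - 1*5)) + 2677 = (2568 + (29 - 1*5)*(-1 + (29 - 1*5))) + 2677 = (2568 + (29 - 5)*(-1 + (29 - 5))) + 2677 = (2568 + 24*(-1 + 24)) + 2677 = (2568 + 24*23) + 2677 = (2568 + 552) + 2677 = 3120 + 2677 = 5797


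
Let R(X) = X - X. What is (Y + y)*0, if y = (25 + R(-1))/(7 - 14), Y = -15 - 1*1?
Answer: 0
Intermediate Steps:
R(X) = 0
Y = -16 (Y = -15 - 1 = -16)
y = -25/7 (y = (25 + 0)/(7 - 14) = 25/(-7) = 25*(-⅐) = -25/7 ≈ -3.5714)
(Y + y)*0 = (-16 - 25/7)*0 = -137/7*0 = 0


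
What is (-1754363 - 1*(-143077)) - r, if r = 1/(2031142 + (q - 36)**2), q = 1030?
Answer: -4864759242909/3019178 ≈ -1.6113e+6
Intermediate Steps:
r = 1/3019178 (r = 1/(2031142 + (1030 - 36)**2) = 1/(2031142 + 994**2) = 1/(2031142 + 988036) = 1/3019178 ≈ 3.3122e-7)
(-1754363 - 1*(-143077)) - r = (-1754363 - 1*(-143077)) - 1*1/3019178 = (-1754363 + 143077) - 1/3019178 = -1611286 - 1/3019178 = -4864759242909/3019178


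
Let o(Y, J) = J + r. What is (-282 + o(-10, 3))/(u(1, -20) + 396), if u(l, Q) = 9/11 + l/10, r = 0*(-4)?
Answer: -30690/43661 ≈ -0.70292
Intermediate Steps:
r = 0
o(Y, J) = J (o(Y, J) = J + 0 = J)
u(l, Q) = 9/11 + l/10 (u(l, Q) = 9*(1/11) + l*(⅒) = 9/11 + l/10)
(-282 + o(-10, 3))/(u(1, -20) + 396) = (-282 + 3)/((9/11 + (⅒)*1) + 396) = -279/((9/11 + ⅒) + 396) = -279/(101/110 + 396) = -279/43661/110 = -279*110/43661 = -30690/43661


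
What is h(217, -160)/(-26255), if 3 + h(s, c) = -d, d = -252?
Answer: -249/26255 ≈ -0.0094839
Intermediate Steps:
h(s, c) = 249 (h(s, c) = -3 - 1*(-252) = -3 + 252 = 249)
h(217, -160)/(-26255) = 249/(-26255) = 249*(-1/26255) = -249/26255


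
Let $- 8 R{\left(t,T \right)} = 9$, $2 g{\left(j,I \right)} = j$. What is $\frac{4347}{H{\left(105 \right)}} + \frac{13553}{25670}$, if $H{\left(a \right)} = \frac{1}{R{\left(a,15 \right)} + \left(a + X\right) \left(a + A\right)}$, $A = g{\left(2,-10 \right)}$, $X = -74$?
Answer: $\frac{1466203879067}{102680} \approx 1.4279 \cdot 10^{7}$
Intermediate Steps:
$g{\left(j,I \right)} = \frac{j}{2}$
$R{\left(t,T \right)} = - \frac{9}{8}$ ($R{\left(t,T \right)} = \left(- \frac{1}{8}\right) 9 = - \frac{9}{8}$)
$A = 1$ ($A = \frac{1}{2} \cdot 2 = 1$)
$H{\left(a \right)} = \frac{1}{- \frac{9}{8} + \left(1 + a\right) \left(-74 + a\right)}$ ($H{\left(a \right)} = \frac{1}{- \frac{9}{8} + \left(a - 74\right) \left(a + 1\right)} = \frac{1}{- \frac{9}{8} + \left(-74 + a\right) \left(1 + a\right)} = \frac{1}{- \frac{9}{8} + \left(1 + a\right) \left(-74 + a\right)}$)
$\frac{4347}{H{\left(105 \right)}} + \frac{13553}{25670} = \frac{4347}{8 \frac{1}{-601 - 61320 + 8 \cdot 105^{2}}} + \frac{13553}{25670} = \frac{4347}{8 \frac{1}{-601 - 61320 + 8 \cdot 11025}} + 13553 \cdot \frac{1}{25670} = \frac{4347}{8 \frac{1}{-601 - 61320 + 88200}} + \frac{13553}{25670} = \frac{4347}{8 \cdot \frac{1}{26279}} + \frac{13553}{25670} = \frac{4347}{\frac{8}{26279}} + \frac{13553}{25670} = 4347 \cdot \frac{26279}{8} + \frac{13553}{25670} = \frac{114234813}{8} + \frac{13553}{25670} = \frac{1466203879067}{102680}$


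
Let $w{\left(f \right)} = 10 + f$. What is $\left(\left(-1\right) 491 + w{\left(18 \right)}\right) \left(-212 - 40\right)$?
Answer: $116676$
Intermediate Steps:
$\left(\left(-1\right) 491 + w{\left(18 \right)}\right) \left(-212 - 40\right) = \left(\left(-1\right) 491 + \left(10 + 18\right)\right) \left(-212 - 40\right) = \left(-491 + 28\right) \left(-252\right) = \left(-463\right) \left(-252\right) = 116676$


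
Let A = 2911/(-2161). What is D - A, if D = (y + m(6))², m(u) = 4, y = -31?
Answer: 1578280/2161 ≈ 730.35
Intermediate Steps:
D = 729 (D = (-31 + 4)² = (-27)² = 729)
A = -2911/2161 (A = 2911*(-1/2161) = -2911/2161 ≈ -1.3471)
D - A = 729 - 1*(-2911/2161) = 729 + 2911/2161 = 1578280/2161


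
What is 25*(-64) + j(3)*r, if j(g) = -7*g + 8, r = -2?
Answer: -1574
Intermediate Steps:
j(g) = 8 - 7*g
25*(-64) + j(3)*r = 25*(-64) + (8 - 7*3)*(-2) = -1600 + (8 - 21)*(-2) = -1600 - 13*(-2) = -1600 + 26 = -1574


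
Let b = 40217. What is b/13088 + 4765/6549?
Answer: 325745453/85713312 ≈ 3.8004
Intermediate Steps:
b/13088 + 4765/6549 = 40217/13088 + 4765/6549 = 325745453/85713312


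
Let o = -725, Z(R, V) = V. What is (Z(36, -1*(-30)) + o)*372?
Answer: -258540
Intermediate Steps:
(Z(36, -1*(-30)) + o)*372 = (-1*(-30) - 725)*372 = (30 - 725)*372 = -695*372 = -258540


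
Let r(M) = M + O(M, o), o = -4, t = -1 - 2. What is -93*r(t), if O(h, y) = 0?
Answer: 279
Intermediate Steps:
t = -3
r(M) = M (r(M) = M + 0 = M)
-93*r(t) = -93*(-3) = 279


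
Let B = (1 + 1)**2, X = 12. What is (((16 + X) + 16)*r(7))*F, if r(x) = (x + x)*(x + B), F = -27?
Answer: -182952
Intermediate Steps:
B = 4 (B = 2**2 = 4)
r(x) = 2*x*(4 + x) (r(x) = (x + x)*(x + 4) = (2*x)*(4 + x) = 2*x*(4 + x))
(((16 + X) + 16)*r(7))*F = (((16 + 12) + 16)*(2*7*(4 + 7)))*(-27) = ((28 + 16)*(2*7*11))*(-27) = (44*154)*(-27) = 6776*(-27) = -182952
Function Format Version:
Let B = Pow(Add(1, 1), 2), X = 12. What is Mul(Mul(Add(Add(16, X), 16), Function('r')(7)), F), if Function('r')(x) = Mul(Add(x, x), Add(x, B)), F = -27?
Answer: -182952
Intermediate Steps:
B = 4 (B = Pow(2, 2) = 4)
Function('r')(x) = Mul(2, x, Add(4, x)) (Function('r')(x) = Mul(Add(x, x), Add(x, 4)) = Mul(Mul(2, x), Add(4, x)) = Mul(2, x, Add(4, x)))
Mul(Mul(Add(Add(16, X), 16), Function('r')(7)), F) = Mul(Mul(Add(Add(16, 12), 16), Mul(2, 7, Add(4, 7))), -27) = Mul(Mul(Add(28, 16), Mul(2, 7, 11)), -27) = Mul(Mul(44, 154), -27) = Mul(6776, -27) = -182952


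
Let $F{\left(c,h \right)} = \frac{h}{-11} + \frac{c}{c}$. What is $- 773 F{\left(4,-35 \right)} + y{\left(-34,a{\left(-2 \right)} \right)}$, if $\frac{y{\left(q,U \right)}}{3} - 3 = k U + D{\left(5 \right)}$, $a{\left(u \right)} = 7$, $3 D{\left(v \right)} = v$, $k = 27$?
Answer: $- \frac{29167}{11} \approx -2651.5$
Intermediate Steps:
$D{\left(v \right)} = \frac{v}{3}$
$F{\left(c,h \right)} = 1 - \frac{h}{11}$ ($F{\left(c,h \right)} = h \left(- \frac{1}{11}\right) + 1 = - \frac{h}{11} + 1 = 1 - \frac{h}{11}$)
$y{\left(q,U \right)} = 14 + 81 U$ ($y{\left(q,U \right)} = 9 + 3 \left(27 U + \frac{1}{3} \cdot 5\right) = 9 + 3 \left(27 U + \frac{5}{3}\right) = 9 + 3 \left(\frac{5}{3} + 27 U\right) = 9 + \left(5 + 81 U\right) = 14 + 81 U$)
$- 773 F{\left(4,-35 \right)} + y{\left(-34,a{\left(-2 \right)} \right)} = - 773 \left(1 - - \frac{35}{11}\right) + \left(14 + 81 \cdot 7\right) = - 773 \left(1 + \frac{35}{11}\right) + \left(14 + 567\right) = \left(-773\right) \frac{46}{11} + 581 = - \frac{35558}{11} + 581 = - \frac{29167}{11}$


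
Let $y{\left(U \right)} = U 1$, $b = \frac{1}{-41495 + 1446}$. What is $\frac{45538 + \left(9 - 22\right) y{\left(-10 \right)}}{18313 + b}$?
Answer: $\frac{457239433}{183354334} \approx 2.4937$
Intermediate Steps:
$b = - \frac{1}{40049}$ ($b = \frac{1}{-40049} = - \frac{1}{40049} \approx -2.4969 \cdot 10^{-5}$)
$y{\left(U \right)} = U$
$\frac{45538 + \left(9 - 22\right) y{\left(-10 \right)}}{18313 + b} = \frac{45538 + \left(9 - 22\right) \left(-10\right)}{18313 - \frac{1}{40049}} = \frac{45538 - -130}{\frac{733417336}{40049}} = \left(45538 + 130\right) \frac{40049}{733417336} = 45668 \cdot \frac{40049}{733417336} = \frac{457239433}{183354334}$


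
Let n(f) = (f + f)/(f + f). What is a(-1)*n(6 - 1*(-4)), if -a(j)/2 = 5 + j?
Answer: -8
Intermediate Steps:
n(f) = 1 (n(f) = (2*f)/((2*f)) = (2*f)*(1/(2*f)) = 1)
a(j) = -10 - 2*j (a(j) = -2*(5 + j) = -10 - 2*j)
a(-1)*n(6 - 1*(-4)) = (-10 - 2*(-1))*1 = (-10 + 2)*1 = -8*1 = -8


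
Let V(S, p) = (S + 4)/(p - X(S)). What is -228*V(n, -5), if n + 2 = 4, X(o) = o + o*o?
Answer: 1368/11 ≈ 124.36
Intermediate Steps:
X(o) = o + o²
n = 2 (n = -2 + 4 = 2)
V(S, p) = (4 + S)/(p - S*(1 + S)) (V(S, p) = (S + 4)/(p - S*(1 + S)) = (4 + S)/(p - S*(1 + S)))
-228*V(n, -5) = -228*(4 + 2)/(-5 - 1*2 - 1*2²) = -228*6/(-5 - 2 - 1*4) = -228*6/(-5 - 2 - 4) = -228*6/(-11) = -(-228)*6/11 = -228*(-6/11) = 1368/11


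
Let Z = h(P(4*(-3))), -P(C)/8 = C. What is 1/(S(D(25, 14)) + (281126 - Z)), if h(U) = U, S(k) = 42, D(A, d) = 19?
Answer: 1/281072 ≈ 3.5578e-6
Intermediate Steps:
P(C) = -8*C
Z = 96 (Z = -32*(-3) = -8*(-12) = 96)
1/(S(D(25, 14)) + (281126 - Z)) = 1/(42 + (281126 - 1*96)) = 1/(42 + (281126 - 96)) = 1/(42 + 281030) = 1/281072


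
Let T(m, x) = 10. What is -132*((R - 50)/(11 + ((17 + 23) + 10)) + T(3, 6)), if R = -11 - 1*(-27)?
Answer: -76032/61 ≈ -1246.4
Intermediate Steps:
R = 16 (R = -11 + 27 = 16)
-132*((R - 50)/(11 + ((17 + 23) + 10)) + T(3, 6)) = -132*((16 - 50)/(11 + ((17 + 23) + 10)) + 10) = -132*(-34/(11 + (40 + 10)) + 10) = -132*(-34/(11 + 50) + 10) = -132*(-34/61 + 10) = -132*576/61 = -76032/61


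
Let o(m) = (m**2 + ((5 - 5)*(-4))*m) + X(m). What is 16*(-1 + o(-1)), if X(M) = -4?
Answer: -64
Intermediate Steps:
o(m) = -4 + m**2 (o(m) = (m**2 + ((5 - 5)*(-4))*m) - 4 = (m**2 + (0*(-4))*m) - 4 = (m**2 + 0*m) - 4 = (m**2 + 0) - 4 = m**2 - 4 = -4 + m**2)
16*(-1 + o(-1)) = 16*(-1 + (-4 + (-1)**2)) = 16*(-1 + (-4 + 1)) = 16*(-1 - 3) = 16*(-4) = -64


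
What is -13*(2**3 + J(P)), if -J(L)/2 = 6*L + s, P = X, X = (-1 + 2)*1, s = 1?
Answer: 78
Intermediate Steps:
X = 1 (X = 1*1 = 1)
P = 1
J(L) = -2 - 12*L (J(L) = -2*(6*L + 1) = -2*(1 + 6*L) = -2 - 12*L)
-13*(2**3 + J(P)) = -13*(2**3 + (-2 - 12*1)) = -13*(8 + (-2 - 12)) = -13*(8 - 14) = -13*(-6) = 78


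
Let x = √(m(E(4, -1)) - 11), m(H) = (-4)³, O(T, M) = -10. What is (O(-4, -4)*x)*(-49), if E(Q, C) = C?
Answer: 2450*I*√3 ≈ 4243.5*I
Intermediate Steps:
m(H) = -64
x = 5*I*√3 (x = √(-64 - 11) = √(-75) = 5*I*√3 ≈ 8.6602*I)
(O(-4, -4)*x)*(-49) = -50*I*√3*(-49) = 2450*I*√3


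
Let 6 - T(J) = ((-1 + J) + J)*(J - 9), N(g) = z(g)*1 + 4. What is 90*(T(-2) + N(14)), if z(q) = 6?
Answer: -3510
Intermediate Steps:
N(g) = 10 (N(g) = 6*1 + 4 = 6 + 4 = 10)
T(J) = 6 - (-1 + 2*J)*(-9 + J) (T(J) = 6 - ((-1 + J) + J)*(J - 9) = 6 - (-1 + 2*J)*(-9 + J))
90*(T(-2) + N(14)) = 90*((-3 - 2*(-2)² + 19*(-2)) + 10) = 90*((-3 - 2*4 - 38) + 10) = 90*((-3 - 8 - 38) + 10) = 90*(-49 + 10) = 90*(-39) = -3510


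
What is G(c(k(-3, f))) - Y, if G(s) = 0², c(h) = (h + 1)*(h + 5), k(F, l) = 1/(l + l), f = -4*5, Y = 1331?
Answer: -1331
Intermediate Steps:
f = -20
k(F, l) = 1/(2*l)
c(h) = (1 + h)*(5 + h)
G(s) = 0
G(c(k(-3, f))) - Y = 0 - 1*1331 = 0 - 1331 = -1331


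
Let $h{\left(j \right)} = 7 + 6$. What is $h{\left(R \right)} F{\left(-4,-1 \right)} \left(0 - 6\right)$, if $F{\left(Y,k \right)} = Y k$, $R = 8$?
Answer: $-312$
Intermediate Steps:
$h{\left(j \right)} = 13$
$h{\left(R \right)} F{\left(-4,-1 \right)} \left(0 - 6\right) = 13 \left(-4\right) \left(-1\right) \left(0 - 6\right) = 13 \cdot 4 \left(0 - 6\right) = 13 \cdot 4 \left(-6\right) = 13 \left(-24\right) = -312$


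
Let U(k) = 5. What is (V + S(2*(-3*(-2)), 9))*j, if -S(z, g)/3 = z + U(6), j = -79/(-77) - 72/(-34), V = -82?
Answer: -78185/187 ≈ -418.10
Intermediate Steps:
j = 4115/1309 (j = -79*(-1/77) - 72*(-1/34) = 79/77 + 36/17 = 4115/1309 ≈ 3.1436)
S(z, g) = -15 - 3*z (S(z, g) = -3*(z + 5) = -3*(5 + z) = -15 - 3*z)
(V + S(2*(-3*(-2)), 9))*j = (-82 + (-15 - 6*(-3*(-2))))*(4115/1309) = (-82 + (-15 - 6*6))*(4115/1309) = (-82 + (-15 - 3*12))*(4115/1309) = (-82 + (-15 - 36))*(4115/1309) = (-82 - 51)*(4115/1309) = -133*4115/1309 = -78185/187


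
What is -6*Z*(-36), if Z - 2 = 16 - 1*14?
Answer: 864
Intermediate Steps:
Z = 4 (Z = 2 + (16 - 1*14) = 2 + (16 - 14) = 2 + 2 = 4)
-6*Z*(-36) = -6*4*(-36) = -24*(-36) = 864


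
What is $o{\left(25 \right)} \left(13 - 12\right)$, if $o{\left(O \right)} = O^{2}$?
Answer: $625$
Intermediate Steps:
$o{\left(25 \right)} \left(13 - 12\right) = 25^{2} \left(13 - 12\right) = 625 \left(13 - 12\right) = 625 \cdot 1 = 625$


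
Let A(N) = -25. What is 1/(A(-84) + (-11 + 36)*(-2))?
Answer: -1/75 ≈ -0.013333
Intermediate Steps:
1/(A(-84) + (-11 + 36)*(-2)) = 1/(-25 + (-11 + 36)*(-2)) = 1/(-25 + 25*(-2)) = 1/(-25 - 50) = 1/(-75) = -1/75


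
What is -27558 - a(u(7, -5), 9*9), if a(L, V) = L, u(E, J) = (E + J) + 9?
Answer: -27569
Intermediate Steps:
u(E, J) = 9 + E + J
-27558 - a(u(7, -5), 9*9) = -27558 - (9 + 7 - 5) = -27558 - 1*11 = -27558 - 11 = -27569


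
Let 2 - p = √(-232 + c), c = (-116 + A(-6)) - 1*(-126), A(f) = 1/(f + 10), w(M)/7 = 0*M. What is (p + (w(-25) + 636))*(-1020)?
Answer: -650760 + 510*I*√887 ≈ -6.5076e+5 + 15189.0*I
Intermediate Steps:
w(M) = 0 (w(M) = 7*(0*M) = 7*0 = 0)
A(f) = 1/(10 + f)
c = 41/4 (c = (-116 + 1/(10 - 6)) - 1*(-126) = (-116 + 1/4) + 126 = (-116 + ¼) + 126 = -463/4 + 126 = 41/4 ≈ 10.250)
p = 2 - I*√887/2 (p = 2 - √(-232 + 41/4) = 2 - √(-887/4) = 2 - I*√887/2 ≈ 2.0 - 14.891*I)
(p + (w(-25) + 636))*(-1020) = ((2 - I*√887/2) + (0 + 636))*(-1020) = ((2 - I*√887/2) + 636)*(-1020) = (638 - I*√887/2)*(-1020) = -650760 + 510*I*√887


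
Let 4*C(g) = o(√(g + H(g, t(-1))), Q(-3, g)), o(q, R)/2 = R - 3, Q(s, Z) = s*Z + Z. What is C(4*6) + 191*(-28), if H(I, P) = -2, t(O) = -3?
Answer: -10747/2 ≈ -5373.5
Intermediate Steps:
Q(s, Z) = Z + Z*s (Q(s, Z) = Z*s + Z = Z + Z*s)
o(q, R) = -6 + 2*R (o(q, R) = 2*(R - 3) = 2*(-3 + R) = -6 + 2*R)
C(g) = -3/2 - g (C(g) = (-6 + 2*(g*(1 - 3)))/4 = (-6 + 2*(g*(-2)))/4 = (-6 + 2*(-2*g))/4 = (-6 - 4*g)/4 = -3/2 - g)
C(4*6) + 191*(-28) = (-3/2 - 4*6) + 191*(-28) = (-3/2 - 1*24) - 5348 = (-3/2 - 24) - 5348 = -51/2 - 5348 = -10747/2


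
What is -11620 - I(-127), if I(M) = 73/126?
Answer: -1464193/126 ≈ -11621.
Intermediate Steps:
I(M) = 73/126 (I(M) = 73*(1/126) = 73/126)
-11620 - I(-127) = -11620 - 1*73/126 = -11620 - 73/126 = -1464193/126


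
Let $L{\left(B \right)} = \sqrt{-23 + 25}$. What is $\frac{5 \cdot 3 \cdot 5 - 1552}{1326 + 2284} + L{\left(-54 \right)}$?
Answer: $- \frac{1477}{3610} + \sqrt{2} \approx 1.0051$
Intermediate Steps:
$L{\left(B \right)} = \sqrt{2}$
$\frac{5 \cdot 3 \cdot 5 - 1552}{1326 + 2284} + L{\left(-54 \right)} = \frac{5 \cdot 3 \cdot 5 - 1552}{1326 + 2284} + \sqrt{2} = \frac{15 \cdot 5 - 1552}{3610} + \sqrt{2} = \left(75 - 1552\right) \frac{1}{3610} + \sqrt{2} = \left(-1477\right) \frac{1}{3610} + \sqrt{2} = - \frac{1477}{3610} + \sqrt{2}$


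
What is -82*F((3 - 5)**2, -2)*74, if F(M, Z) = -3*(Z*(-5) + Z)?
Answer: 145632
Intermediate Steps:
F(M, Z) = 12*Z (F(M, Z) = -3*(-5*Z + Z) = -(-12)*Z = 12*Z)
-82*F((3 - 5)**2, -2)*74 = -984*(-2)*74 = -82*(-24)*74 = 1968*74 = 145632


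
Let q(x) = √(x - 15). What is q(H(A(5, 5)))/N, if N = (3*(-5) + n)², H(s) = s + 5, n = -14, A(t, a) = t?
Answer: I*√5/841 ≈ 0.0026588*I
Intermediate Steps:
H(s) = 5 + s
q(x) = √(-15 + x)
N = 841 (N = (3*(-5) - 14)² = (-15 - 14)² = (-29)² = 841)
q(H(A(5, 5)))/N = √(-15 + (5 + 5))/841 = √(-15 + 10)*(1/841) = √(-5)*(1/841) = (I*√5)*(1/841) = I*√5/841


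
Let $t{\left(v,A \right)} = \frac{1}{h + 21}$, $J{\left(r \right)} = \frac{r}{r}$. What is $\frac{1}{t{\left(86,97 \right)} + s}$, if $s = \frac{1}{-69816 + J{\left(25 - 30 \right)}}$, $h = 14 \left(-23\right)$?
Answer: $- \frac{21014315}{70116} \approx -299.71$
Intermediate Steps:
$h = -322$
$J{\left(r \right)} = 1$
$t{\left(v,A \right)} = - \frac{1}{301}$ ($t{\left(v,A \right)} = \frac{1}{-322 + 21} = \frac{1}{-301} = - \frac{1}{301}$)
$s = - \frac{1}{69815}$ ($s = \frac{1}{-69816 + 1} = \frac{1}{-69815} = - \frac{1}{69815} \approx -1.4324 \cdot 10^{-5}$)
$\frac{1}{t{\left(86,97 \right)} + s} = \frac{1}{- \frac{1}{301} - \frac{1}{69815}} = \frac{1}{- \frac{70116}{21014315}} = - \frac{21014315}{70116}$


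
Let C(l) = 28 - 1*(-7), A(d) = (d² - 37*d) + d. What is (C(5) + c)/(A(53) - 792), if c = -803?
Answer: -768/109 ≈ -7.0459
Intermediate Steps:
A(d) = d² - 36*d
C(l) = 35 (C(l) = 28 + 7 = 35)
(C(5) + c)/(A(53) - 792) = (35 - 803)/(53*(-36 + 53) - 792) = -768/(53*17 - 792) = -768/(901 - 792) = -768/109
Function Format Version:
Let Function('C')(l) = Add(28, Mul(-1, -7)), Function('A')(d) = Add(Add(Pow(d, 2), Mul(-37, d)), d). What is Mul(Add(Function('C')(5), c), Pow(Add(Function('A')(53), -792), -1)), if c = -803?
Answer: Rational(-768, 109) ≈ -7.0459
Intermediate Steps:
Function('A')(d) = Add(Pow(d, 2), Mul(-36, d))
Function('C')(l) = 35 (Function('C')(l) = Add(28, 7) = 35)
Mul(Add(Function('C')(5), c), Pow(Add(Function('A')(53), -792), -1)) = Mul(Add(35, -803), Pow(Add(Mul(53, Add(-36, 53)), -792), -1)) = Mul(-768, Pow(Add(Mul(53, 17), -792), -1)) = Mul(-768, Pow(Add(901, -792), -1)) = Mul(-768, Pow(109, -1)) = Mul(-768, Rational(1, 109)) = Rational(-768, 109)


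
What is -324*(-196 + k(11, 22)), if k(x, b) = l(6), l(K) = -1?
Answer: 63828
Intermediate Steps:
k(x, b) = -1
-324*(-196 + k(11, 22)) = -324*(-196 - 1) = -324*(-197) = 63828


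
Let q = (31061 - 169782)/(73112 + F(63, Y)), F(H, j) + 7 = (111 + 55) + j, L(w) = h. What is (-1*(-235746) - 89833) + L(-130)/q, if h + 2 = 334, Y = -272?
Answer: 20216961605/138721 ≈ 1.4574e+5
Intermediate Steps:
h = 332 (h = -2 + 334 = 332)
L(w) = 332
F(H, j) = 159 + j (F(H, j) = -7 + ((111 + 55) + j) = -7 + (166 + j) = 159 + j)
q = -138721/72999 (q = (31061 - 169782)/(73112 + (159 - 272)) = -138721/(73112 - 113) = -138721/72999 ≈ -1.9003)
(-1*(-235746) - 89833) + L(-130)/q = (-1*(-235746) - 89833) + 332/(-138721/72999) = (235746 - 89833) + 332*(-72999/138721) = 145913 - 24235668/138721 = 20216961605/138721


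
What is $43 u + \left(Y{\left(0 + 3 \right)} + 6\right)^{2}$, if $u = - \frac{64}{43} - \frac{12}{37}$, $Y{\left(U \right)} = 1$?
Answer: $- \frac{1071}{37} \approx -28.946$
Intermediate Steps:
$u = - \frac{2884}{1591}$ ($u = \left(-64\right) \frac{1}{43} - \frac{12}{37} = - \frac{64}{43} - \frac{12}{37} = - \frac{2884}{1591} \approx -1.8127$)
$43 u + \left(Y{\left(0 + 3 \right)} + 6\right)^{2} = 43 \left(- \frac{2884}{1591}\right) + \left(1 + 6\right)^{2} = - \frac{2884}{37} + 7^{2} = - \frac{2884}{37} + 49 = - \frac{1071}{37}$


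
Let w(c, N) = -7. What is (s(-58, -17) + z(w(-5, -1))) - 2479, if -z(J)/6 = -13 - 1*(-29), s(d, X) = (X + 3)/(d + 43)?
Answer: -38611/15 ≈ -2574.1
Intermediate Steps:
s(d, X) = (3 + X)/(43 + d)
z(J) = -96 (z(J) = -6*(-13 - 1*(-29)) = -6*(-13 + 29) = -6*16 = -96)
(s(-58, -17) + z(w(-5, -1))) - 2479 = ((3 - 17)/(43 - 58) - 96) - 2479 = (-14/(-15) - 96) - 2479 = (-1/15*(-14) - 96) - 2479 = (14/15 - 96) - 2479 = -1426/15 - 2479 = -38611/15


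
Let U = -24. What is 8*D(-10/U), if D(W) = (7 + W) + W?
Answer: 188/3 ≈ 62.667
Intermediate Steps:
D(W) = 7 + 2*W
8*D(-10/U) = 8*(7 + 2*(-10/(-24))) = 8*(7 + 2*(-10*(-1/24))) = 8*(7 + 2*(5/12)) = 8*(7 + 5/6) = 8*(47/6) = 188/3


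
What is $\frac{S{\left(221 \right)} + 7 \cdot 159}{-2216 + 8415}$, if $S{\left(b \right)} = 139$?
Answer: $\frac{1252}{6199} \approx 0.20197$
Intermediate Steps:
$\frac{S{\left(221 \right)} + 7 \cdot 159}{-2216 + 8415} = \frac{139 + 7 \cdot 159}{-2216 + 8415} = \frac{139 + 1113}{6199} = 1252 \cdot \frac{1}{6199} = \frac{1252}{6199}$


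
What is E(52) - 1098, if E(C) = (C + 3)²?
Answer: 1927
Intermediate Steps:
E(C) = (3 + C)²
E(52) - 1098 = (3 + 52)² - 1098 = 55² - 1098 = 3025 - 1098 = 1927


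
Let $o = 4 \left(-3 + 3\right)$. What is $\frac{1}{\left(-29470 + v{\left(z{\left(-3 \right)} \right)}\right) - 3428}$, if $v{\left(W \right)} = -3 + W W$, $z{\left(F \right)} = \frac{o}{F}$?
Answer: $- \frac{1}{32901} \approx -3.0394 \cdot 10^{-5}$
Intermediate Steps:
$o = 0$ ($o = 4 \cdot 0 = 0$)
$z{\left(F \right)} = 0$ ($z{\left(F \right)} = \frac{0}{F} = 0$)
$v{\left(W \right)} = -3 + W^{2}$
$\frac{1}{\left(-29470 + v{\left(z{\left(-3 \right)} \right)}\right) - 3428} = \frac{1}{\left(-29470 - \left(3 - 0^{2}\right)\right) - 3428} = \frac{1}{\left(-29470 + \left(-3 + 0\right)\right) - 3428} = \frac{1}{\left(-29470 - 3\right) - 3428} = \frac{1}{-29473 - 3428} = \frac{1}{-32901} = - \frac{1}{32901}$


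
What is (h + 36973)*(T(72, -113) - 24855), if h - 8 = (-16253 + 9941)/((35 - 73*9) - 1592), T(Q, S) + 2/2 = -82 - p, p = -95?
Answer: -113011146521/123 ≈ -9.1879e+8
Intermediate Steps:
T(Q, S) = 12 (T(Q, S) = -1 + (-82 - 1*(-95)) = -1 + (-82 + 95) = -1 + 13 = 12)
h = 4004/369 (h = 8 + (-16253 + 9941)/((35 - 73*9) - 1592) = 8 - 6312/((35 - 657) - 1592) = 8 - 6312/(-622 - 1592) = 8 - 6312/(-2214) = 8 - 6312*(-1/2214) = 8 + 1052/369 = 4004/369 ≈ 10.851)
(h + 36973)*(T(72, -113) - 24855) = (4004/369 + 36973)*(12 - 24855) = (13647041/369)*(-24843) = -113011146521/123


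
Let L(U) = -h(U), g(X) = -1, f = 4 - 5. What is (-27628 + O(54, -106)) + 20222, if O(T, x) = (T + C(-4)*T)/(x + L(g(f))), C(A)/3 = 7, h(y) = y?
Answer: -259606/35 ≈ -7417.3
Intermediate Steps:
f = -1
C(A) = 21 (C(A) = 3*7 = 21)
L(U) = -U
O(T, x) = 22*T/(1 + x) (O(T, x) = (T + 21*T)/(x - 1*(-1)) = (22*T)/(x + 1) = (22*T)/(1 + x) = 22*T/(1 + x))
(-27628 + O(54, -106)) + 20222 = (-27628 + 22*54/(1 - 106)) + 20222 = (-27628 + 22*54/(-105)) + 20222 = (-27628 + 22*54*(-1/105)) + 20222 = (-27628 - 396/35) + 20222 = -967376/35 + 20222 = -259606/35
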